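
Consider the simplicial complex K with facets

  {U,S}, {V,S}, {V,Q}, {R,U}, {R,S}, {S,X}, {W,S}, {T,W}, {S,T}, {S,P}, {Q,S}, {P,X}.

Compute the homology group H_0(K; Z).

We work with the vertex ordering P < Q < R < S < T < U < V < W < X. The simplices of K, each written with vertices in increasing order, are:

  0-simplices (9): P, Q, R, S, T, U, V, W, X
  1-simplices (12): PS, PX, QS, QV, RS, RU, ST, SU, SV, SW, SX, TW

giving chain groups C_0 ≅ Z^9, C_1 ≅ Z^12.

∂_1: C_1 → C_0 is given by ∂[p,q] = [q] − [p].
The 9×12 boundary matrix has rank 8 and Smith normal form diag(1,1,1,1,1,1,1,1).

Reading off H_k = ker ∂_k / im ∂_{k+1}:

  H_0: rank C_0 − rank ∂_1 = 9 − 8 = 1, and the invariant factors of ∂_1 are all 1, so H_0 ≅ Z.

H_0 = Z.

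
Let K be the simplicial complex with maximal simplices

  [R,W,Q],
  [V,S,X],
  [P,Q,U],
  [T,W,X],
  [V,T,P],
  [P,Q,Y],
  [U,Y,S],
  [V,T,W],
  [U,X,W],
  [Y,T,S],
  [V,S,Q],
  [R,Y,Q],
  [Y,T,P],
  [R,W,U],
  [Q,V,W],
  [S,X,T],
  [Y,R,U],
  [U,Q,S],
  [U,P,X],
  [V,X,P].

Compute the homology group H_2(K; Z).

Order the vertices as P < Q < R < S < T < U < V < W < X < Y. Listing each simplex with vertices in this order, K has dimension 2 with simplices:

  0-simplices (10): P, Q, R, S, T, U, V, W, X, Y
  1-simplices (30): PQ, PT, PU, PV, PX, PY, QR, QS, QU, QV, QW, QY, RU, RW, RY, ST, SU, SV, SX, SY, TV, TW, TX, TY, UW, UX, UY, VW, VX, WX
  2-simplices (20): PQU, PQY, PTV, PTY, PUX, PVX, QRW, QRY, QSU, QSV, QVW, RUW, RUY, STX, STY, SUY, SVX, TVW, TWX, UWX

giving chain groups C_0 ≅ Z^10, C_1 ≅ Z^30, C_2 ≅ Z^20.

Boundary ∂_1: C_1 → C_0 maps an edge to its endpoints' difference, ∂[p,q] = q − p. For instance
  ∂TX = X − T.
As a 10×30 matrix over Z this has rank 9, with invariant factors (1,1,1,1,1,1,1,1,1).

∂_2: C_2 → C_1 acts by ∂[p,q,r] = [q,r] − [p,r] + [p,q]. For instance
  ∂STY = TY − SY + ST,
  ∂QRY = RY − QY + QR.
The resulting 30×20 matrix has rank 20, and its Smith normal form has invariant factors (1,1,1,1,1,1,1,1,1,1,1,1,1,1,1,1,1,1,1,2).

Reading off H_k = ker ∂_k / im ∂_{k+1}:

  H_2: rank ker ∂_2 − rank ∂_3 = (20 − 20) − 0 = 0, and there is no ∂_3, so H_2 = 0.

H_2 ≅ 0.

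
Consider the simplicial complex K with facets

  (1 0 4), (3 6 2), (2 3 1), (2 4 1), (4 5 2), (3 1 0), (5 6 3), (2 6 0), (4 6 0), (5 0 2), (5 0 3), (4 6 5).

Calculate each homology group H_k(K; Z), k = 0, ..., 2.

H_0 ≅ Z,  H_1 ≅ Z_2,  H_2 = 0.

We work with the vertex ordering 0 < 1 < 2 < 3 < 4 < 5 < 6. The simplices of K, each written with vertices in increasing order, are:

  0-simplices (7): [0], [1], [2], [3], [4], [5], [6]
  1-simplices (18): [0,1], [0,2], [0,3], [0,4], [0,5], [0,6], [1,2], [1,3], [1,4], [2,3], [2,4], [2,5], [2,6], [3,5], [3,6], [4,5], [4,6], [5,6]
  2-simplices (12): [0,1,3], [0,1,4], [0,2,5], [0,2,6], [0,3,5], [0,4,6], [1,2,3], [1,2,4], [2,3,6], [2,4,5], [3,5,6], [4,5,6]

Hence C_0 ≅ Z^7, C_1 ≅ Z^18, C_2 ≅ Z^12.

The boundary map ∂_1: C_1 → C_0 sends each edge [p,q] (with p < q) to q − p.
As a 7×18 matrix over Z this has rank 6, with invariant factors (1,1,1,1,1,1).

The boundary map ∂_2: C_2 → C_1 sends each 2-simplex [p,q,r] to [q,r] − [p,r] + [p,q]. For instance
  ∂[0,2,6] = [2,6] − [0,6] + [0,2],
  ∂[0,4,6] = [4,6] − [0,6] + [0,4].
This gives a 18×12 integer matrix of rank 12; reducing to Smith normal form yields diagonal entries (1,1,1,1,1,1,1,1,1,1,1,2).

Now H_k = ker ∂_k / im ∂_{k+1}, so:

  H_0: rank C_0 − rank ∂_1 = 7 − 6 = 1, and the invariant factors of ∂_1 are all 1, so H_0 ≅ Z.
  H_1: rank ker ∂_1 − rank ∂_2 = (18 − 6) − 12 = 0, and ∂_2 has invariant factor 2 > 1, so H_1 ≅ Z_2.
  H_2: rank ker ∂_2 − rank ∂_3 = (12 − 12) − 0 = 0, and there is no ∂_3, so H_2 ≅ 0.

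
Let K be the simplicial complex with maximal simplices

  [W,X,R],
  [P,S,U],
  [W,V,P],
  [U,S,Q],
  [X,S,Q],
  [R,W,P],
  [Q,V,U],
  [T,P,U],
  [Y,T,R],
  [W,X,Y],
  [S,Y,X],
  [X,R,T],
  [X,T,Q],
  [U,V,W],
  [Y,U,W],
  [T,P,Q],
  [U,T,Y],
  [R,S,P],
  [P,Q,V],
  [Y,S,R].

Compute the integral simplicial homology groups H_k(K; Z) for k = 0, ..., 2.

H_0 = Z,  H_1 = Z ⊕ Z/2Z,  H_2 = 0.

We work with the vertex ordering P < Q < R < S < T < U < V < W < X < Y. The simplices of K, each written with vertices in increasing order, are:

  0-simplices (10): P, Q, R, S, T, U, V, W, X, Y
  1-simplices (30): PQ, PR, PS, PT, PU, PV, PW, QS, QT, QU, QV, QX, RS, RT, RW, RX, RY, SU, SX, SY, TU, TX, TY, UV, UW, UY, VW, WX, WY, XY
  2-simplices (20): PQT, PQV, PRS, PRW, PSU, PTU, PVW, QSU, QSX, QTX, QUV, RSY, RTX, RTY, RWX, SXY, TUY, UVW, UWY, WXY

Hence C_0 ≅ Z^10, C_1 ≅ Z^30, C_2 ≅ Z^20.

∂_1: C_1 → C_0 is given by ∂[p,q] = [q] − [p]. For instance
  ∂UY = Y − U.
As a 10×30 matrix over Z this has rank 9, with invariant factors (1,1,1,1,1,1,1,1,1).

∂_2: C_2 → C_1 acts by ∂[p,q,r] = [q,r] − [p,r] + [p,q]. For instance
  ∂PRW = RW − PW + PR,
  ∂TUY = UY − TY + TU.
As a 30×20 matrix over Z this has rank 20, with invariant factors (1,1,1,1,1,1,1,1,1,1,1,1,1,1,1,1,1,1,1,2).

Now H_k = ker ∂_k / im ∂_{k+1}, so:

  H_0: rank C_0 − rank ∂_1 = 10 − 9 = 1, and the invariant factors of ∂_1 are all 1, so H_0 = Z.
  H_1: rank ker ∂_1 − rank ∂_2 = (30 − 9) − 20 = 1, and ∂_2 has invariant factor 2 > 1, so H_1 = Z ⊕ Z/2Z.
  H_2: rank ker ∂_2 − rank ∂_3 = (20 − 20) − 0 = 0, and there is no ∂_3, so H_2 = 0.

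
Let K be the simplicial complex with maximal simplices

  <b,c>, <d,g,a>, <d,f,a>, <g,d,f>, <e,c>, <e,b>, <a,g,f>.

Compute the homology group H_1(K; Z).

H_1 = Z.

Take the total order a < b < c < d < e < f < g on the vertex set. Then K (dimension 2) consists of the simplices:

  0-simplices (7): a, b, c, d, e, f, g
  1-simplices (9): ad, af, ag, bc, be, ce, df, dg, fg
  2-simplices (4): adf, adg, afg, dfg

so the chain groups are C_0 ≅ Z^7, C_1 ≅ Z^9, C_2 ≅ Z^4.

The boundary map ∂_1: C_1 → C_0 sends each edge [p,q] (with p < q) to q − p.
This gives a 7×9 integer matrix of rank 5; reducing to Smith normal form yields diagonal entries (1,1,1,1,1).

∂_2: C_2 → C_1 sends each 2-simplex [p,q,r] to [q,r] − [p,r] + [p,q]. For instance
  ∂adf = df − af + ad,
  ∂dfg = fg − dg + df.
This gives a 9×4 integer matrix of rank 3; reducing to Smith normal form yields diagonal entries (1,1,1).

Reading off H_k = ker ∂_k / im ∂_{k+1}:

  H_1: rank ker ∂_1 − rank ∂_2 = (9 − 5) − 3 = 1, and the invariant factors of ∂_2 are all 1, so H_1 = Z.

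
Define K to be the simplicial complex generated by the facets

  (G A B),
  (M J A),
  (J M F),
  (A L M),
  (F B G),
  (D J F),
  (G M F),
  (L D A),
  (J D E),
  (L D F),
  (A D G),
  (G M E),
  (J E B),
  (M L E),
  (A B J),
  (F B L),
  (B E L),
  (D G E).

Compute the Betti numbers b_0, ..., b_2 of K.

Order the vertices as A < B < D < E < F < G < J < L < M. Listing each simplex with vertices in this order, K has dimension 2 with simplices:

  0-simplices (9): A, B, D, E, F, G, J, L, M
  1-simplices (27): AB, AD, AG, AJ, AL, AM, BE, BF, BG, BJ, BL, DE, DF, DG, DJ, DL, EG, EJ, EL, EM, FG, FJ, FL, FM, GM, JM, LM
  2-simplices (18): ABG, ABJ, ADG, ADL, AJM, ALM, BEJ, BEL, BFG, BFL, DEG, DEJ, DFJ, DFL, EGM, ELM, FGM, FJM

so the chain groups are C_0 ≅ Z^9, C_1 ≅ Z^27, C_2 ≅ Z^18.

The boundary map ∂_1: C_1 → C_0 maps an edge to its endpoints' difference, ∂[p,q] = q − p. For instance
  ∂DF = F − D.
The resulting 9×27 matrix has rank 8, and its Smith normal form has invariant factors (1,1,1,1,1,1,1,1).

The boundary map ∂_2: C_2 → C_1 sends each 2-simplex [p,q,r] to [q,r] − [p,r] + [p,q]. For instance
  ∂ADG = DG − AG + AD,
  ∂DFL = FL − DL + DF.
As a 27×18 matrix over Z this has rank 17, with invariant factors (1,1,1,1,1,1,1,1,1,1,1,1,1,1,1,1,1).

From H_k ≅ ker(∂_k) / im(∂_{k+1}) we obtain:

  H_0: rank C_0 − rank ∂_1 = 9 − 8 = 1, and the invariant factors of ∂_1 are all 1, so H_0 = Z.
  H_1: rank ker ∂_1 − rank ∂_2 = (27 − 8) − 17 = 2, and the invariant factors of ∂_2 are all 1, so H_1 = Z^2.
  H_2: rank ker ∂_2 − rank ∂_3 = (18 − 17) − 0 = 1, and there is no ∂_3, so H_2 = Z.

(K is a triangulation of the torus T^2.)

Hence the Betti numbers are b_0 = 1, b_1 = 2, b_2 = 1.

b_0 = 1, b_1 = 2, b_2 = 1.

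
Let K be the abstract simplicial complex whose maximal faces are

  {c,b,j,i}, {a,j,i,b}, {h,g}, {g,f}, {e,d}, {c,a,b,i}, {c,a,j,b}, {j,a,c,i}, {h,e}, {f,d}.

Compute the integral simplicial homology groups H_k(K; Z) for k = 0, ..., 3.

Fix the vertex order a < b < c < d < e < f < g < h < i < j and write every simplex with vertices in increasing order. Then dim K = 3 and the simplices of K are:

  0-simplices (10): a, b, c, d, e, f, g, h, i, j
  1-simplices (15): ab, ac, ai, aj, bc, bi, bj, ci, cj, de, df, eh, fg, gh, ij
  2-simplices (10): abc, abi, abj, aci, acj, aij, bci, bcj, bij, cij
  3-simplices (5): abci, abcj, abij, acij, bcij

giving chain groups C_0 ≅ Z^10, C_1 ≅ Z^15, C_2 ≅ Z^10, C_3 ≅ Z^5.

Boundary ∂_1: C_1 → C_0 maps an edge to its endpoints' difference, ∂[p,q] = q − p.
The resulting 10×15 matrix has rank 8, and its Smith normal form has invariant factors (1,1,1,1,1,1,1,1).

The boundary map ∂_2: C_2 → C_1 maps a triangle to the signed sum of its edges. For instance
  ∂cij = ij − cj + ci,
  ∂abc = bc − ac + ab.
The resulting 15×10 matrix has rank 6, and its Smith normal form has invariant factors (1,1,1,1,1,1).

∂_3: C_3 → C_2 sends each 3-simplex σ to the alternating sum Σ_i (−1)^i (σ with its i-th vertex removed). For instance
  ∂abci = bci − aci + abi − abc,
  ∂acij = cij − aij + acj − aci.
The resulting 10×5 matrix has rank 4, and its Smith normal form has invariant factors (1,1,1,1).

From H_k ≅ ker(∂_k) / im(∂_{k+1}) we obtain:

  H_0: rank C_0 − rank ∂_1 = 10 − 8 = 2, and the invariant factors of ∂_1 are all 1, so H_0 ≅ Z^2.
  H_1: rank ker ∂_1 − rank ∂_2 = (15 − 8) − 6 = 1, and the invariant factors of ∂_2 are all 1, so H_1 ≅ Z.
  H_2: rank ker ∂_2 − rank ∂_3 = (10 − 6) − 4 = 0, and the invariant factors of ∂_3 are all 1, so H_2 ≅ 0.
  H_3: rank ker ∂_3 − rank ∂_4 = (5 − 4) − 0 = 1, and there is no ∂_4, so H_3 ≅ Z.

H_0 ≅ Z^2,  H_1 ≅ Z,  H_2 = 0,  H_3 ≅ Z.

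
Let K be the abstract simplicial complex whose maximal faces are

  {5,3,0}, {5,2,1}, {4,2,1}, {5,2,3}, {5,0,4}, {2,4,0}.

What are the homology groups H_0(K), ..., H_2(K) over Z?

Take the total order 0 < 1 < 2 < 3 < 4 < 5 on the vertex set. Then K (dimension 2) consists of the simplices:

  0-simplices (6): [0], [1], [2], [3], [4], [5]
  1-simplices (12): [0,2], [0,3], [0,4], [0,5], [1,2], [1,4], [1,5], [2,3], [2,4], [2,5], [3,5], [4,5]
  2-simplices (6): [0,2,4], [0,3,5], [0,4,5], [1,2,4], [1,2,5], [2,3,5]

so the chain groups are C_0 ≅ Z^6, C_1 ≅ Z^12, C_2 ≅ Z^6.

The boundary map ∂_1: C_1 → C_0 maps an edge to its endpoints' difference, ∂[p,q] = q − p. For instance
  ∂[2,5] = [5] − [2].
As a 6×12 matrix over Z this has rank 5, with invariant factors (1,1,1,1,1).

The boundary map ∂_2: C_2 → C_1 maps a triangle to the signed sum of its edges. For instance
  ∂[2,3,5] = [3,5] − [2,5] + [2,3],
  ∂[1,2,5] = [2,5] − [1,5] + [1,2].
The 12×6 boundary matrix has rank 6 and Smith normal form diag(1,1,1,1,1,1).

Reading off H_k = ker ∂_k / im ∂_{k+1}:

  H_0: rank C_0 − rank ∂_1 = 6 − 5 = 1, and the invariant factors of ∂_1 are all 1, so H_0 = Z.
  H_1: rank ker ∂_1 − rank ∂_2 = (12 − 5) − 6 = 1, and the invariant factors of ∂_2 are all 1, so H_1 = Z.
  H_2: rank ker ∂_2 − rank ∂_3 = (6 − 6) − 0 = 0, and there is no ∂_3, so H_2 = 0.

As a check, the Euler characteristic is 6 − 12 + 6 = 0, which agrees with 1 − 1 + 0 = 0.

H_0 = Z,  H_1 = Z,  H_2 = 0.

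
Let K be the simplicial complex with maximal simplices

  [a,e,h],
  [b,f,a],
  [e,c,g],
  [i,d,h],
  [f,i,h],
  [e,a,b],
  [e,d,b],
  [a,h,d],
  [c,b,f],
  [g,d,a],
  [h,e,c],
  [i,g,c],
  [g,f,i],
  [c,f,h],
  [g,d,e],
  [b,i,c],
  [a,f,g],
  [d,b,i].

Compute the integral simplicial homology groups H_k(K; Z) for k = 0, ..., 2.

H_0 = Z,  H_1 = Z ⊕ Z/2Z,  H_2 = 0.

Take the total order a < b < c < d < e < f < g < h < i on the vertex set. Then K (dimension 2) consists of the simplices:

  0-simplices (9): a, b, c, d, e, f, g, h, i
  1-simplices (27): ab, ad, ae, af, ag, ah, bc, bd, be, bf, bi, ce, cf, cg, ch, ci, de, dg, dh, di, eg, eh, fg, fh, fi, gi, hi
  2-simplices (18): abe, abf, adg, adh, aeh, afg, bcf, bci, bde, bdi, ceg, ceh, cfh, cgi, deg, dhi, fgi, fhi

Hence C_0 ≅ Z^9, C_1 ≅ Z^27, C_2 ≅ Z^18.

Boundary ∂_1: C_1 → C_0 sends each edge [p,q] (with p < q) to q − p. For instance
  ∂ch = h − c.
The 9×27 boundary matrix has rank 8 and Smith normal form diag(1,1,1,1,1,1,1,1).

The boundary map ∂_2: C_2 → C_1 acts by ∂[p,q,r] = [q,r] − [p,r] + [p,q]. For instance
  ∂ceh = eh − ch + ce,
  ∂adh = dh − ah + ad.
The 27×18 boundary matrix has rank 18 and Smith normal form diag(1,1,1,1,1,1,1,1,1,1,1,1,1,1,1,1,1,2).

From H_k ≅ ker(∂_k) / im(∂_{k+1}) we obtain:

  H_0: rank C_0 − rank ∂_1 = 9 − 8 = 1, and the invariant factors of ∂_1 are all 1, so H_0 = Z.
  H_1: rank ker ∂_1 − rank ∂_2 = (27 − 8) − 18 = 1, and ∂_2 has invariant factor 2 > 1, so H_1 = Z ⊕ Z/2Z.
  H_2: rank ker ∂_2 − rank ∂_3 = (18 − 18) − 0 = 0, and there is no ∂_3, so H_2 = 0.

As a check, the Euler characteristic is 9 − 27 + 18 = 0, which agrees with 1 − 1 + 0 = 0.
(K is a triangulation of the Klein bottle.)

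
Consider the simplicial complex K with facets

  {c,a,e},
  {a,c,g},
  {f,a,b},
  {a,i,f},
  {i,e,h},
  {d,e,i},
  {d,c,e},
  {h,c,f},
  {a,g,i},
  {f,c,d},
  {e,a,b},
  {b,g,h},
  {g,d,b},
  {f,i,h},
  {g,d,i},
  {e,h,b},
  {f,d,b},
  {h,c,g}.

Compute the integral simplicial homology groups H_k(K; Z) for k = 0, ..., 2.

Take the total order a < b < c < d < e < f < g < h < i on the vertex set. Then K (dimension 2) consists of the simplices:

  0-simplices (9): a, b, c, d, e, f, g, h, i
  1-simplices (27): ab, ac, ae, af, ag, ai, bd, be, bf, bg, bh, cd, ce, cf, cg, ch, de, df, dg, di, eh, ei, fh, fi, gh, gi, hi
  2-simplices (18): abe, abf, ace, acg, afi, agi, bdf, bdg, beh, bgh, cde, cdf, cfh, cgh, dei, dgi, ehi, fhi

giving chain groups C_0 ≅ Z^9, C_1 ≅ Z^27, C_2 ≅ Z^18.

Boundary ∂_1: C_1 → C_0 maps an edge to its endpoints' difference, ∂[p,q] = q − p. For instance
  ∂ai = i − a.
The resulting 9×27 matrix has rank 8, and its Smith normal form has invariant factors (1,1,1,1,1,1,1,1).

Boundary ∂_2: C_2 → C_1 acts by ∂[p,q,r] = [q,r] − [p,r] + [p,q]. For instance
  ∂beh = eh − bh + be,
  ∂dgi = gi − di + dg.
As a 27×18 matrix over Z this has rank 17, with invariant factors (1,1,1,1,1,1,1,1,1,1,1,1,1,1,1,1,1).

Reading off H_k = ker ∂_k / im ∂_{k+1}:

  H_0: rank C_0 − rank ∂_1 = 9 − 8 = 1, and the invariant factors of ∂_1 are all 1, so H_0 ≅ Z.
  H_1: rank ker ∂_1 − rank ∂_2 = (27 − 8) − 17 = 2, and the invariant factors of ∂_2 are all 1, so H_1 ≅ Z^2.
  H_2: rank ker ∂_2 − rank ∂_3 = (18 − 17) − 0 = 1, and there is no ∂_3, so H_2 ≅ Z.

As a check, the Euler characteristic is 9 − 27 + 18 = 0, which agrees with 1 − 2 + 1 = 0.
(K is a triangulation of the torus T^2.)

H_0 = Z,  H_1 = Z^2,  H_2 = Z.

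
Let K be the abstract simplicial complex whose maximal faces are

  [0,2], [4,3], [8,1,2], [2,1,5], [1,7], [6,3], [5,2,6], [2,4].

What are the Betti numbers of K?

We work with the vertex ordering 0 < 1 < 2 < 3 < 4 < 5 < 6 < 7 < 8. The simplices of K, each written with vertices in increasing order, are:

  0-simplices (9): [0], [1], [2], [3], [4], [5], [6], [7], [8]
  1-simplices (12): [0,2], [1,2], [1,5], [1,7], [1,8], [2,4], [2,5], [2,6], [2,8], [3,4], [3,6], [5,6]
  2-simplices (3): [1,2,5], [1,2,8], [2,5,6]

giving chain groups C_0 ≅ Z^9, C_1 ≅ Z^12, C_2 ≅ Z^3.

∂_1: C_1 → C_0 maps an edge to its endpoints' difference, ∂[p,q] = q − p.
This gives a 9×12 integer matrix of rank 8; reducing to Smith normal form yields diagonal entries (1,1,1,1,1,1,1,1).

∂_2: C_2 → C_1 acts by ∂[p,q,r] = [q,r] − [p,r] + [p,q]. For instance
  ∂[1,2,5] = [2,5] − [1,5] + [1,2],
  ∂[1,2,8] = [2,8] − [1,8] + [1,2].
The 12×3 boundary matrix has rank 3 and Smith normal form diag(1,1,1).

From H_k ≅ ker(∂_k) / im(∂_{k+1}) we obtain:

  H_0: rank C_0 − rank ∂_1 = 9 − 8 = 1, and the invariant factors of ∂_1 are all 1, so H_0 = Z.
  H_1: rank ker ∂_1 − rank ∂_2 = (12 − 8) − 3 = 1, and the invariant factors of ∂_2 are all 1, so H_1 = Z.
  H_2: rank ker ∂_2 − rank ∂_3 = (3 − 3) − 0 = 0, and there is no ∂_3, so H_2 = 0.

As a check, the Euler characteristic is 9 − 12 + 3 = 0, which agrees with 1 − 1 + 0 = 0.

Hence the Betti numbers are b_0 = 1, b_1 = 1, b_2 = 0.

b_0 = 1, b_1 = 1, b_2 = 0.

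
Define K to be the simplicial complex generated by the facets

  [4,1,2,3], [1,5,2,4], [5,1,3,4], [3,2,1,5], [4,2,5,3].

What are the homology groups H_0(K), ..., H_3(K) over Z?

Fix the vertex order 1 < 2 < 3 < 4 < 5 and write every simplex with vertices in increasing order. Then dim K = 3 and the simplices of K are:

  0-simplices (5): [1], [2], [3], [4], [5]
  1-simplices (10): [1,2], [1,3], [1,4], [1,5], [2,3], [2,4], [2,5], [3,4], [3,5], [4,5]
  2-simplices (10): [1,2,3], [1,2,4], [1,2,5], [1,3,4], [1,3,5], [1,4,5], [2,3,4], [2,3,5], [2,4,5], [3,4,5]
  3-simplices (5): [1,2,3,4], [1,2,3,5], [1,2,4,5], [1,3,4,5], [2,3,4,5]

Hence C_0 ≅ Z^5, C_1 ≅ Z^10, C_2 ≅ Z^10, C_3 ≅ Z^5.

The boundary map ∂_1: C_1 → C_0 sends each edge [p,q] (with p < q) to q − p. For instance
  ∂[3,4] = [4] − [3].
The resulting 5×10 matrix has rank 4, and its Smith normal form has invariant factors (1,1,1,1).

∂_2: C_2 → C_1 acts by ∂[p,q,r] = [q,r] − [p,r] + [p,q]. For instance
  ∂[2,3,5] = [3,5] − [2,5] + [2,3],
  ∂[1,3,4] = [3,4] − [1,4] + [1,3].
This gives a 10×10 integer matrix of rank 6; reducing to Smith normal form yields diagonal entries (1,1,1,1,1,1).

∂_3: C_3 → C_2 sends each 3-simplex σ to the alternating sum Σ_i (−1)^i (σ with its i-th vertex removed). For instance
  ∂[1,3,4,5] = [3,4,5] − [1,4,5] + [1,3,5] − [1,3,4],
  ∂[2,3,4,5] = [3,4,5] − [2,4,5] + [2,3,5] − [2,3,4].
The 10×5 boundary matrix has rank 4 and Smith normal form diag(1,1,1,1).

From H_k ≅ ker(∂_k) / im(∂_{k+1}) we obtain:

  H_0: rank C_0 − rank ∂_1 = 5 − 4 = 1, and the invariant factors of ∂_1 are all 1, so H_0 = Z.
  H_1: rank ker ∂_1 − rank ∂_2 = (10 − 4) − 6 = 0, and the invariant factors of ∂_2 are all 1, so H_1 = 0.
  H_2: rank ker ∂_2 − rank ∂_3 = (10 − 6) − 4 = 0, and the invariant factors of ∂_3 are all 1, so H_2 = 0.
  H_3: rank ker ∂_3 − rank ∂_4 = (5 − 4) − 0 = 1, and there is no ∂_4, so H_3 = Z.

As a check, the Euler characteristic is 5 − 10 + 10 − 5 = 0, which agrees with 1 − 0 + 0 − 1 = 0.

H_0 ≅ Z,  H_1 = 0,  H_2 = 0,  H_3 ≅ Z.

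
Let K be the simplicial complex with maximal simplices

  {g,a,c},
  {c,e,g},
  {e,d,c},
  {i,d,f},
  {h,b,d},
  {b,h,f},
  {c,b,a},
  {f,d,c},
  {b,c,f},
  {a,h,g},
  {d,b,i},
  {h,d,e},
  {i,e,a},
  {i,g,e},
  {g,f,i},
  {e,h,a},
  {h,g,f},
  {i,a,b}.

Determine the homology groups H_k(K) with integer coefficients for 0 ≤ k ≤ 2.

Take the total order a < b < c < d < e < f < g < h < i on the vertex set. Then K (dimension 2) consists of the simplices:

  0-simplices (9): a, b, c, d, e, f, g, h, i
  1-simplices (27): ab, ac, ae, ag, ah, ai, bc, bd, bf, bh, bi, cd, ce, cf, cg, de, df, dh, di, eg, eh, ei, fg, fh, fi, gh, gi
  2-simplices (18): abc, abi, acg, aeh, aei, agh, bcf, bdh, bdi, bfh, cde, cdf, ceg, deh, dfi, egi, fgh, fgi

Hence C_0 ≅ Z^9, C_1 ≅ Z^27, C_2 ≅ Z^18.

Boundary ∂_1: C_1 → C_0 is given by ∂[p,q] = [q] − [p].
As a 9×27 matrix over Z this has rank 8, with invariant factors (1,1,1,1,1,1,1,1).

Boundary ∂_2: C_2 → C_1 acts by ∂[p,q,r] = [q,r] − [p,r] + [p,q]. For instance
  ∂bcf = cf − bf + bc,
  ∂bdi = di − bi + bd.
As a 27×18 matrix over Z this has rank 18, with invariant factors (1,1,1,1,1,1,1,1,1,1,1,1,1,1,1,1,1,2).

Computing H_k = (kernel of ∂_k) / (image of ∂_{k+1}):

  H_0: rank C_0 − rank ∂_1 = 9 − 8 = 1, and the invariant factors of ∂_1 are all 1, so H_0 = Z.
  H_1: rank ker ∂_1 − rank ∂_2 = (27 − 8) − 18 = 1, and ∂_2 has invariant factor 2 > 1, so H_1 = Z × Z/2.
  H_2: rank ker ∂_2 − rank ∂_3 = (18 − 18) − 0 = 0, and there is no ∂_3, so H_2 = 0.

H_0 ≅ Z,  H_1 ≅ Z × Z/2,  H_2 = 0.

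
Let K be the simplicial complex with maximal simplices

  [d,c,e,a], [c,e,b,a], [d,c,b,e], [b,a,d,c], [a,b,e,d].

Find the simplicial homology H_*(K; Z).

We work with the vertex ordering a < b < c < d < e. The simplices of K, each written with vertices in increasing order, are:

  0-simplices (5): a, b, c, d, e
  1-simplices (10): ab, ac, ad, ae, bc, bd, be, cd, ce, de
  2-simplices (10): abc, abd, abe, acd, ace, ade, bcd, bce, bde, cde
  3-simplices (5): abcd, abce, abde, acde, bcde

Hence C_0 ≅ Z^5, C_1 ≅ Z^10, C_2 ≅ Z^10, C_3 ≅ Z^5.

The boundary map ∂_1: C_1 → C_0 maps an edge to its endpoints' difference, ∂[p,q] = q − p.
The 5×10 boundary matrix has rank 4 and Smith normal form diag(1,1,1,1).

∂_2: C_2 → C_1 acts by ∂[p,q,r] = [q,r] − [p,r] + [p,q]. For instance
  ∂abd = bd − ad + ab,
  ∂abe = be − ae + ab.
The resulting 10×10 matrix has rank 6, and its Smith normal form has invariant factors (1,1,1,1,1,1).

The boundary map ∂_3: C_3 → C_2 sends each 3-simplex σ to the alternating sum Σ_i (−1)^i (σ with its i-th vertex removed). For instance
  ∂abcd = bcd − acd + abd − abc,
  ∂abde = bde − ade + abe − abd.
The resulting 10×5 matrix has rank 4, and its Smith normal form has invariant factors (1,1,1,1).

From H_k ≅ ker(∂_k) / im(∂_{k+1}) we obtain:

  H_0: rank C_0 − rank ∂_1 = 5 − 4 = 1, and the invariant factors of ∂_1 are all 1, so H_0 ≅ Z.
  H_1: rank ker ∂_1 − rank ∂_2 = (10 − 4) − 6 = 0, and the invariant factors of ∂_2 are all 1, so H_1 ≅ 0.
  H_2: rank ker ∂_2 − rank ∂_3 = (10 − 6) − 4 = 0, and the invariant factors of ∂_3 are all 1, so H_2 ≅ 0.
  H_3: rank ker ∂_3 − rank ∂_4 = (5 − 4) − 0 = 1, and there is no ∂_4, so H_3 ≅ Z.

(K is a triangulation of the 3-sphere S^3.)

H_0 = Z,  H_1 = 0,  H_2 = 0,  H_3 = Z.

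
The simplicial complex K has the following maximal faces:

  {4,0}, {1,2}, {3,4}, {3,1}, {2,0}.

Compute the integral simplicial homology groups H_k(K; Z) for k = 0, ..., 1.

Take the total order 0 < 1 < 2 < 3 < 4 on the vertex set. Then K (dimension 1) consists of the simplices:

  0-simplices (5): [0], [1], [2], [3], [4]
  1-simplices (5): [0,2], [0,4], [1,2], [1,3], [3,4]

so the chain groups are C_0 ≅ Z^5, C_1 ≅ Z^5.

The boundary map ∂_1: C_1 → C_0 maps an edge to its endpoints' difference, ∂[p,q] = q − p.
The 5×5 boundary matrix has rank 4 and Smith normal form diag(1,1,1,1).

From H_k ≅ ker(∂_k) / im(∂_{k+1}) we obtain:

  H_0: rank C_0 − rank ∂_1 = 5 − 4 = 1, and the invariant factors of ∂_1 are all 1, so H_0 = Z.
  H_1: rank ker ∂_1 − rank ∂_2 = (5 − 4) − 0 = 1, and there is no ∂_2, so H_1 = Z.

As a check, the Euler characteristic is 5 − 5 = 0, which agrees with 1 − 1 = 0.
(K is a triangulation of the circle S^1.)

H_0 = Z,  H_1 = Z.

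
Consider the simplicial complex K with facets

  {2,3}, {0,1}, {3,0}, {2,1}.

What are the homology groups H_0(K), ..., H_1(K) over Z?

We work with the vertex ordering 0 < 1 < 2 < 3. The simplices of K, each written with vertices in increasing order, are:

  0-simplices (4): [0], [1], [2], [3]
  1-simplices (4): [0,1], [0,3], [1,2], [2,3]

Hence C_0 ≅ Z^4, C_1 ≅ Z^4.

The boundary map ∂_1: C_1 → C_0 sends each edge [p,q] (with p < q) to q − p.
This gives a 4×4 integer matrix of rank 3; reducing to Smith normal form yields diagonal entries (1,1,1).

Now H_k = ker ∂_k / im ∂_{k+1}, so:

  H_0: rank C_0 − rank ∂_1 = 4 − 3 = 1, and the invariant factors of ∂_1 are all 1, so H_0 = Z.
  H_1: rank ker ∂_1 − rank ∂_2 = (4 − 3) − 0 = 1, and there is no ∂_2, so H_1 = Z.

H_0 = Z,  H_1 = Z.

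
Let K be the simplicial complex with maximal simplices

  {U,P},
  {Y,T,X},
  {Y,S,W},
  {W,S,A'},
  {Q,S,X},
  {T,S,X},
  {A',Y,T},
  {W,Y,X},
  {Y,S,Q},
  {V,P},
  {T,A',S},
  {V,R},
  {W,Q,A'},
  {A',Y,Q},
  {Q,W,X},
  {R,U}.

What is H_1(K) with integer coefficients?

Order the vertices as P < Q < R < S < T < U < V < W < X < Y < A'. Listing each simplex with vertices in this order, K has dimension 2 with simplices:

  0-simplices (11): [P], [Q], [R], [S], [T], [U], [V], [W], [X], [Y], [A']
  1-simplices (22): [P,U], [P,V], [Q,S], [Q,W], [Q,X], [Q,Y], [Q,A'], [R,U], [R,V], [S,T], [S,W], [S,X], [S,Y], [S,A'], [T,X], [T,Y], [T,A'], [W,X], [W,Y], [W,A'], [X,Y], [Y,A']
  2-simplices (12): [Q,S,X], [Q,S,Y], [Q,W,X], [Q,W,A'], [Q,Y,A'], [S,T,X], [S,T,A'], [S,W,Y], [S,W,A'], [T,X,Y], [T,Y,A'], [W,X,Y]

so the chain groups are C_0 ≅ Z^11, C_1 ≅ Z^22, C_2 ≅ Z^12.

∂_1: C_1 → C_0 is given by ∂[p,q] = [q] − [p].
As a 11×22 matrix over Z this has rank 9, with invariant factors (1,1,1,1,1,1,1,1,1).

The boundary map ∂_2: C_2 → C_1 maps a triangle to the signed sum of its edges. For instance
  ∂[Q,W,A'] = [W,A'] − [Q,A'] + [Q,W],
  ∂[Q,S,X] = [S,X] − [Q,X] + [Q,S].
This gives a 22×12 integer matrix of rank 12; reducing to Smith normal form yields diagonal entries (1,1,1,1,1,1,1,1,1,1,1,2).

Reading off H_k = ker ∂_k / im ∂_{k+1}:

  H_1: rank ker ∂_1 − rank ∂_2 = (22 − 9) − 12 = 1, and ∂_2 has invariant factor 2 > 1, so H_1 = Z ⊕ Z/2Z.

H_1 ≅ Z ⊕ Z/2Z.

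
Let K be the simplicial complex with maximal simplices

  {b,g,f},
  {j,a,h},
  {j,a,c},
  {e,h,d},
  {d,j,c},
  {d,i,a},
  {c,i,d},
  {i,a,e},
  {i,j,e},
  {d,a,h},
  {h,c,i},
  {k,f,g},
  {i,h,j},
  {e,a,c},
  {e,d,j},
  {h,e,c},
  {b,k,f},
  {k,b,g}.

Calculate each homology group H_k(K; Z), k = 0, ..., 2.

H_0 ≅ Z^2,  H_1 ≅ Z^2,  H_2 ≅ Z^2.

Take the total order a < b < c < d < e < f < g < h < i < j < k on the vertex set. Then K (dimension 2) consists of the simplices:

  0-simplices (11): a, b, c, d, e, f, g, h, i, j, k
  1-simplices (27): ac, ad, ae, ah, ai, aj, bf, bg, bk, cd, ce, ch, ci, cj, de, dh, di, dj, eh, ei, ej, fg, fk, gk, hi, hj, ij
  2-simplices (18): ace, acj, adh, adi, aei, ahj, bfg, bfk, bgk, cdi, cdj, ceh, chi, deh, dej, eij, fgk, hij

giving chain groups C_0 ≅ Z^11, C_1 ≅ Z^27, C_2 ≅ Z^18.

∂_1: C_1 → C_0 sends each edge [p,q] (with p < q) to q − p. For instance
  ∂eh = h − e.
The 11×27 boundary matrix has rank 9 and Smith normal form diag(1,1,1,1,1,1,1,1,1).

Boundary ∂_2: C_2 → C_1 maps a triangle to the signed sum of its edges. For instance
  ∂chi = hi − ci + ch,
  ∂ahj = hj − aj + ah.
This gives a 27×18 integer matrix of rank 16; reducing to Smith normal form yields diagonal entries (1,1,1,1,1,1,1,1,1,1,1,1,1,1,1,1).

Reading off H_k = ker ∂_k / im ∂_{k+1}:

  H_0: rank C_0 − rank ∂_1 = 11 − 9 = 2, and the invariant factors of ∂_1 are all 1, so H_0 = Z^2.
  H_1: rank ker ∂_1 − rank ∂_2 = (27 − 9) − 16 = 2, and the invariant factors of ∂_2 are all 1, so H_1 = Z^2.
  H_2: rank ker ∂_2 − rank ∂_3 = (18 − 16) − 0 = 2, and there is no ∂_3, so H_2 = Z^2.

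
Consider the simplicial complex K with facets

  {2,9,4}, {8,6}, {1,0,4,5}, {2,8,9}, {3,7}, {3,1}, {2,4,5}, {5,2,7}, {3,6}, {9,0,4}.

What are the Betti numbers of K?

b_0 = 1, b_1 = 2, b_2 = 0, b_3 = 0.

We work with the vertex ordering 0 < 1 < 2 < 3 < 4 < 5 < 6 < 7 < 8 < 9. The simplices of K, each written with vertices in increasing order, are:

  0-simplices (10): [0], [1], [2], [3], [4], [5], [6], [7], [8], [9]
  1-simplices (19): [0,1], [0,4], [0,5], [0,9], [1,3], [1,4], [1,5], [2,4], [2,5], [2,7], [2,8], [2,9], [3,6], [3,7], [4,5], [4,9], [5,7], [6,8], [8,9]
  2-simplices (9): [0,1,4], [0,1,5], [0,4,5], [0,4,9], [1,4,5], [2,4,5], [2,4,9], [2,5,7], [2,8,9]
  3-simplices (1): [0,1,4,5]

giving chain groups C_0 ≅ Z^10, C_1 ≅ Z^19, C_2 ≅ Z^9, C_3 ≅ Z^1.

Boundary ∂_1: C_1 → C_0 maps an edge to its endpoints' difference, ∂[p,q] = q − p.
As a 10×19 matrix over Z this has rank 9, with invariant factors (1,1,1,1,1,1,1,1,1).

∂_2: C_2 → C_1 sends each 2-simplex [p,q,r] to [q,r] − [p,r] + [p,q]. For instance
  ∂[0,4,5] = [4,5] − [0,5] + [0,4],
  ∂[2,5,7] = [5,7] − [2,7] + [2,5].
As a 19×9 matrix over Z this has rank 8, with invariant factors (1,1,1,1,1,1,1,1).

The boundary map ∂_3: C_3 → C_2 sends each 3-simplex σ to the alternating sum Σ_i (−1)^i (σ with its i-th vertex removed). For instance
  ∂[0,1,4,5] = [1,4,5] − [0,4,5] + [0,1,5] − [0,1,4].
The 9×1 boundary matrix has rank 1 and Smith normal form diag(1).

Computing H_k = (kernel of ∂_k) / (image of ∂_{k+1}):

  H_0: rank C_0 − rank ∂_1 = 10 − 9 = 1, and the invariant factors of ∂_1 are all 1, so H_0 ≅ Z.
  H_1: rank ker ∂_1 − rank ∂_2 = (19 − 9) − 8 = 2, and the invariant factors of ∂_2 are all 1, so H_1 ≅ Z^2.
  H_2: rank ker ∂_2 − rank ∂_3 = (9 − 8) − 1 = 0, and the invariant factors of ∂_3 are all 1, so H_2 ≅ 0.
  H_3: rank ker ∂_3 − rank ∂_4 = (1 − 1) − 0 = 0, and there is no ∂_4, so H_3 ≅ 0.

Hence the Betti numbers are b_0 = 1, b_1 = 2, b_2 = 0, b_3 = 0.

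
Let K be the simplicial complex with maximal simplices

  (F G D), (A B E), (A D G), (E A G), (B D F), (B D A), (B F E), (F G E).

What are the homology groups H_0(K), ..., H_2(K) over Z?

Take the total order A < B < D < E < F < G on the vertex set. Then K (dimension 2) consists of the simplices:

  0-simplices (6): A, B, D, E, F, G
  1-simplices (12): AB, AD, AE, AG, BD, BE, BF, DF, DG, EF, EG, FG
  2-simplices (8): ABD, ABE, ADG, AEG, BDF, BEF, DFG, EFG

so the chain groups are C_0 ≅ Z^6, C_1 ≅ Z^12, C_2 ≅ Z^8.

The boundary map ∂_1: C_1 → C_0 maps an edge to its endpoints' difference, ∂[p,q] = q − p. For instance
  ∂DG = G − D.
The resulting 6×12 matrix has rank 5, and its Smith normal form has invariant factors (1,1,1,1,1).

The boundary map ∂_2: C_2 → C_1 maps a triangle to the signed sum of its edges. For instance
  ∂EFG = FG − EG + EF,
  ∂DFG = FG − DG + DF.
This gives a 12×8 integer matrix of rank 7; reducing to Smith normal form yields diagonal entries (1,1,1,1,1,1,1).

Computing H_k = (kernel of ∂_k) / (image of ∂_{k+1}):

  H_0: rank C_0 − rank ∂_1 = 6 − 5 = 1, and the invariant factors of ∂_1 are all 1, so H_0 ≅ Z.
  H_1: rank ker ∂_1 − rank ∂_2 = (12 − 5) − 7 = 0, and the invariant factors of ∂_2 are all 1, so H_1 ≅ 0.
  H_2: rank ker ∂_2 − rank ∂_3 = (8 − 7) − 0 = 1, and there is no ∂_3, so H_2 ≅ Z.

H_0 = Z,  H_1 = 0,  H_2 = Z.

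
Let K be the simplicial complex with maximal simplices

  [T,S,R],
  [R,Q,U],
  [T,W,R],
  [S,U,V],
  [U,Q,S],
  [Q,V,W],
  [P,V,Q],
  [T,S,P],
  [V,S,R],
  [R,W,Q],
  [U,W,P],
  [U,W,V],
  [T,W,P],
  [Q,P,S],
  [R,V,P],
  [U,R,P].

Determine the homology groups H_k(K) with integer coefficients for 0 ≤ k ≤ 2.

H_0 ≅ Z,  H_1 ≅ Z^2,  H_2 ≅ Z.

Order the vertices as P < Q < R < S < T < U < V < W. Listing each simplex with vertices in this order, K has dimension 2 with simplices:

  0-simplices (8): P, Q, R, S, T, U, V, W
  1-simplices (24): PQ, PR, PS, PT, PU, PV, PW, QR, QS, QU, QV, QW, RS, RT, RU, RV, RW, ST, SU, SV, TW, UV, UW, VW
  2-simplices (16): PQS, PQV, PRU, PRV, PST, PTW, PUW, QRU, QRW, QSU, QVW, RST, RSV, RTW, SUV, UVW

so the chain groups are C_0 ≅ Z^8, C_1 ≅ Z^24, C_2 ≅ Z^16.

The boundary map ∂_1: C_1 → C_0 sends each edge [p,q] (with p < q) to q − p. For instance
  ∂QW = W − Q.
As a 8×24 matrix over Z this has rank 7, with invariant factors (1,1,1,1,1,1,1).

The boundary map ∂_2: C_2 → C_1 maps a triangle to the signed sum of its edges. For instance
  ∂RTW = TW − RW + RT,
  ∂QRU = RU − QU + QR.
The 24×16 boundary matrix has rank 15 and Smith normal form diag(1,1,1,1,1,1,1,1,1,1,1,1,1,1,1).

From H_k ≅ ker(∂_k) / im(∂_{k+1}) we obtain:

  H_0: rank C_0 − rank ∂_1 = 8 − 7 = 1, and the invariant factors of ∂_1 are all 1, so H_0 = Z.
  H_1: rank ker ∂_1 − rank ∂_2 = (24 − 7) − 15 = 2, and the invariant factors of ∂_2 are all 1, so H_1 = Z^2.
  H_2: rank ker ∂_2 − rank ∂_3 = (16 − 15) − 0 = 1, and there is no ∂_3, so H_2 = Z.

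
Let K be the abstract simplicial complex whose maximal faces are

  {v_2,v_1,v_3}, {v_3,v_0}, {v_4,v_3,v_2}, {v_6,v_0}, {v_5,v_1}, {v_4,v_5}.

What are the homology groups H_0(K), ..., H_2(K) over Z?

K has 7 vertices, 9 edges, 2 triangles.
rank ∂_0 = 0, rank ∂_1 = 6 ⇒ b_0 = 7 − 0 − 6 = 1; all invariant factors of ∂_1 are 1 so no torsion. So H_0 ≅ Z.
rank ∂_1 = 6, rank ∂_2 = 2 ⇒ b_1 = 9 − 6 − 2 = 1; all invariant factors of ∂_2 are 1 so no torsion. So H_1 ≅ Z.
rank ∂_2 = 2, rank ∂_3 = 0 ⇒ b_2 = 2 − 2 − 0 = 0. So H_2 ≅ 0.

H_0 ≅ Z,  H_1 ≅ Z,  H_2 = 0.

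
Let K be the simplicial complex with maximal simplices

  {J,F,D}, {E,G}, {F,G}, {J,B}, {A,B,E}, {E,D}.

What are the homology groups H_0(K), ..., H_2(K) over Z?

H_0 = Z,  H_1 = Z^2,  H_2 = 0.

K has 7 vertices, 10 edges, 2 triangles.
rank ∂_0 = 0, rank ∂_1 = 6 ⇒ b_0 = 7 − 0 − 6 = 1; all invariant factors of ∂_1 are 1 so no torsion. So H_0 ≅ Z.
rank ∂_1 = 6, rank ∂_2 = 2 ⇒ b_1 = 10 − 6 − 2 = 2; all invariant factors of ∂_2 are 1 so no torsion. So H_1 ≅ Z^2.
rank ∂_2 = 2, rank ∂_3 = 0 ⇒ b_2 = 2 − 2 − 0 = 0. So H_2 ≅ 0.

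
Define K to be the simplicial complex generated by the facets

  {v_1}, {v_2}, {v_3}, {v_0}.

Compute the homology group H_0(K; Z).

Take the total order v_0 < v_1 < v_2 < v_3 on the vertex set. Then K (dimension 0) consists of the simplices:

  0-simplices (4): [v_0], [v_1], [v_2], [v_3]

so the chain groups are C_0 ≅ Z^4.

Now H_k = ker ∂_k / im ∂_{k+1}, so:

  H_0: rank C_0 − rank ∂_1 = 4 − 0 = 4, and there is no ∂_1, so H_0 = Z^4.

(K is a triangulation of a set of 4 points.)

H_0 = Z^4.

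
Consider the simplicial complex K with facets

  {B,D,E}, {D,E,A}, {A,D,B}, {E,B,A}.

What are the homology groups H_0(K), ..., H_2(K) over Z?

Order the vertices as A < B < D < E. Listing each simplex with vertices in this order, K has dimension 2 with simplices:

  0-simplices (4): A, B, D, E
  1-simplices (6): AB, AD, AE, BD, BE, DE
  2-simplices (4): ABD, ABE, ADE, BDE

giving chain groups C_0 ≅ Z^4, C_1 ≅ Z^6, C_2 ≅ Z^4.

The boundary map ∂_1: C_1 → C_0 is given by ∂[p,q] = [q] − [p].
This gives a 4×6 integer matrix of rank 3; reducing to Smith normal form yields diagonal entries (1,1,1).

∂_2: C_2 → C_1 sends each 2-simplex [p,q,r] to [q,r] − [p,r] + [p,q]. For instance
  ∂BDE = DE − BE + BD,
  ∂ABD = BD − AD + AB.
The resulting 6×4 matrix has rank 3, and its Smith normal form has invariant factors (1,1,1).

From H_k ≅ ker(∂_k) / im(∂_{k+1}) we obtain:

  H_0: rank C_0 − rank ∂_1 = 4 − 3 = 1, and the invariant factors of ∂_1 are all 1, so H_0 = Z.
  H_1: rank ker ∂_1 − rank ∂_2 = (6 − 3) − 3 = 0, and the invariant factors of ∂_2 are all 1, so H_1 = 0.
  H_2: rank ker ∂_2 − rank ∂_3 = (4 − 3) − 0 = 1, and there is no ∂_3, so H_2 = Z.

(K is a triangulation of the 2-sphere S^2.)

H_0 ≅ Z,  H_1 = 0,  H_2 ≅ Z.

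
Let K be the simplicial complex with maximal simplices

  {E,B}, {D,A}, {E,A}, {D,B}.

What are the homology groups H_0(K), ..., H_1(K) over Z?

H_0 ≅ Z,  H_1 ≅ Z.

Order the vertices as A < B < D < E. Listing each simplex with vertices in this order, K has dimension 1 with simplices:

  0-simplices (4): A, B, D, E
  1-simplices (4): AD, AE, BD, BE

so the chain groups are C_0 ≅ Z^4, C_1 ≅ Z^4.

∂_1: C_1 → C_0 maps an edge to its endpoints' difference, ∂[p,q] = q − p.
This gives a 4×4 integer matrix of rank 3; reducing to Smith normal form yields diagonal entries (1,1,1).

Reading off H_k = ker ∂_k / im ∂_{k+1}:

  H_0: rank C_0 − rank ∂_1 = 4 − 3 = 1, and the invariant factors of ∂_1 are all 1, so H_0 = Z.
  H_1: rank ker ∂_1 − rank ∂_2 = (4 − 3) − 0 = 1, and there is no ∂_2, so H_1 = Z.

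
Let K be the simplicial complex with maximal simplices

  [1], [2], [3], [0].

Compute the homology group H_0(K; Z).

H_0 ≅ Z^4.

Take the total order 0 < 1 < 2 < 3 on the vertex set. Then K (dimension 0) consists of the simplices:

  0-simplices (4): [0], [1], [2], [3]

so the chain groups are C_0 ≅ Z^4.

Now H_k = ker ∂_k / im ∂_{k+1}, so:

  H_0: rank C_0 − rank ∂_1 = 4 − 0 = 4, and there is no ∂_1, so H_0 = Z^4.

(K is a triangulation of a set of 4 points.)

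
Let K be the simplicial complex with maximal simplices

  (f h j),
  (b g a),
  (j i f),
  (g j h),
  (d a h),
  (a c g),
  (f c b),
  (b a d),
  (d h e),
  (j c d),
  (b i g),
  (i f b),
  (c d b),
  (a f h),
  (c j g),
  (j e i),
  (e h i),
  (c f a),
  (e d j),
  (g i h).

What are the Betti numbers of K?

Order the vertices as a < b < c < d < e < f < g < h < i < j. Listing each simplex with vertices in this order, K has dimension 2 with simplices:

  0-simplices (10): a, b, c, d, e, f, g, h, i, j
  1-simplices (30): ab, ac, ad, af, ag, ah, bc, bd, bf, bg, bi, cd, cf, cg, cj, de, dh, dj, eh, ei, ej, fh, fi, fj, gh, gi, gj, hi, hj, ij
  2-simplices (20): abd, abg, acf, acg, adh, afh, bcd, bcf, bfi, bgi, cdj, cgj, deh, dej, ehi, eij, fhj, fij, ghi, ghj

so the chain groups are C_0 ≅ Z^10, C_1 ≅ Z^30, C_2 ≅ Z^20.

The boundary map ∂_1: C_1 → C_0 is given by ∂[p,q] = [q] − [p].
The resulting 10×30 matrix has rank 9, and its Smith normal form has invariant factors (1,1,1,1,1,1,1,1,1).

The boundary map ∂_2: C_2 → C_1 maps a triangle to the signed sum of its edges. For instance
  ∂fhj = hj − fj + fh,
  ∂fij = ij − fj + fi.
As a 30×20 matrix over Z this has rank 20, with invariant factors (1,1,1,1,1,1,1,1,1,1,1,1,1,1,1,1,1,1,1,2).

From H_k ≅ ker(∂_k) / im(∂_{k+1}) we obtain:

  H_0: rank C_0 − rank ∂_1 = 10 − 9 = 1, and the invariant factors of ∂_1 are all 1, so H_0 = Z.
  H_1: rank ker ∂_1 − rank ∂_2 = (30 − 9) − 20 = 1, and ∂_2 has invariant factor 2 > 1, so H_1 = Z ⊕ Z/2Z.
  H_2: rank ker ∂_2 − rank ∂_3 = (20 − 20) − 0 = 0, and there is no ∂_3, so H_2 = 0.

Hence the Betti numbers are b_0 = 1, b_1 = 1, b_2 = 0.

b_0 = 1, b_1 = 1, b_2 = 0.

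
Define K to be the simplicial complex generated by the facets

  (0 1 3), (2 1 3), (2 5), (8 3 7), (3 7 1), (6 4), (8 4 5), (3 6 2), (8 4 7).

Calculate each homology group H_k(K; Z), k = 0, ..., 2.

H_0 = Z,  H_1 = Z^2,  H_2 = 0.

Order the vertices as 0 < 1 < 2 < 3 < 4 < 5 < 6 < 7 < 8. Listing each simplex with vertices in this order, K has dimension 2 with simplices:

  0-simplices (9): [0], [1], [2], [3], [4], [5], [6], [7], [8]
  1-simplices (17): [0,1], [0,3], [1,2], [1,3], [1,7], [2,3], [2,5], [2,6], [3,6], [3,7], [3,8], [4,5], [4,6], [4,7], [4,8], [5,8], [7,8]
  2-simplices (7): [0,1,3], [1,2,3], [1,3,7], [2,3,6], [3,7,8], [4,5,8], [4,7,8]

Hence C_0 ≅ Z^9, C_1 ≅ Z^17, C_2 ≅ Z^7.

Boundary ∂_1: C_1 → C_0 sends each edge [p,q] (with p < q) to q − p. For instance
  ∂[1,2] = [2] − [1].
The resulting 9×17 matrix has rank 8, and its Smith normal form has invariant factors (1,1,1,1,1,1,1,1).

Boundary ∂_2: C_2 → C_1 maps a triangle to the signed sum of its edges. For instance
  ∂[4,5,8] = [5,8] − [4,8] + [4,5],
  ∂[4,7,8] = [7,8] − [4,8] + [4,7].
As a 17×7 matrix over Z this has rank 7, with invariant factors (1,1,1,1,1,1,1).

Now H_k = ker ∂_k / im ∂_{k+1}, so:

  H_0: rank C_0 − rank ∂_1 = 9 − 8 = 1, and the invariant factors of ∂_1 are all 1, so H_0 ≅ Z.
  H_1: rank ker ∂_1 − rank ∂_2 = (17 − 8) − 7 = 2, and the invariant factors of ∂_2 are all 1, so H_1 ≅ Z^2.
  H_2: rank ker ∂_2 − rank ∂_3 = (7 − 7) − 0 = 0, and there is no ∂_3, so H_2 ≅ 0.

As a check, the Euler characteristic is 9 − 17 + 7 = -1, which agrees with 1 − 2 + 0 = -1.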